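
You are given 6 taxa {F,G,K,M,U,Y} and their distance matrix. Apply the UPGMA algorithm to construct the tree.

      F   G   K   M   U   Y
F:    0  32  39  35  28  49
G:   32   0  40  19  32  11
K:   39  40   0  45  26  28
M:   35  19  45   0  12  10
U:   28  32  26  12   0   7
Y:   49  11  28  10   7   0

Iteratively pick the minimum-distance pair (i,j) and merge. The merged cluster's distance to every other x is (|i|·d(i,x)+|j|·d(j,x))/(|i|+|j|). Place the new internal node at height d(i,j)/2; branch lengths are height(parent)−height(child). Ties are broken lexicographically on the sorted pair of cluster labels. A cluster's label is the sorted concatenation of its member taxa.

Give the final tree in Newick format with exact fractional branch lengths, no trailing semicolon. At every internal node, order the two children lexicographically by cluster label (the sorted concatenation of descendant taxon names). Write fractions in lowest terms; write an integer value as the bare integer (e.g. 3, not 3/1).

iteration 1: select U,Y (d=7); attach at lengths (7/2, 7/2); label the merged cluster UY
  updated: d(F,UY)=77/2, d(G,UY)=43/2, d(K,UY)=27, d(M,UY)=11
iteration 2: select M,UY (d=11); attach at lengths (11/2, 2); label the merged cluster MUY
  updated: d(F,MUY)=112/3, d(G,MUY)=62/3, d(K,MUY)=33
iteration 3: select G,MUY (d=62/3); attach at lengths (31/3, 29/6); label the merged cluster GMUY
  updated: d(F,GMUY)=36, d(GMUY,K)=139/4
iteration 4: select GMUY,K (d=139/4); attach at lengths (169/24, 139/8); label the merged cluster GKMUY
  updated: d(F,GKMUY)=183/5
iteration 5: select F,GKMUY (d=183/5); attach at lengths (183/10, 37/40); label the merged cluster FGKMUY
final tree: (F:183/10,((G:31/3,(M:11/2,(U:7/2,Y:7/2):2):29/6):169/24,K:139/8):37/40)
total length: 8797/120

(F:183/10,((G:31/3,(M:11/2,(U:7/2,Y:7/2):2):29/6):169/24,K:139/8):37/40)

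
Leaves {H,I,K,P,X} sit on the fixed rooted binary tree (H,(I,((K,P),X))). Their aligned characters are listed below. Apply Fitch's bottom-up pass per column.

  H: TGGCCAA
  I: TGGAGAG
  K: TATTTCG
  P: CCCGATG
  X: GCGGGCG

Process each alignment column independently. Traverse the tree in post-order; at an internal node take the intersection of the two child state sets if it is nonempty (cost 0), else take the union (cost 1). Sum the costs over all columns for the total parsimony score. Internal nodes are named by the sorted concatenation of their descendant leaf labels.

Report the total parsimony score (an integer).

15

site 0, node KP: K={T} ∪ P={C} → {C,T} (+1)
site 0, node KPX: KP={C,T} ∪ X={G} → {C,G,T} (+1)
site 0, node IKPX: I={T} ∩ KPX={C,G,T} → {T} (+0)
site 0, node HIKPX: H={T} ∩ IKPX={T} → {T} (+0)
site 1, node KP: K={A} ∪ P={C} → {A,C} (+1)
site 1, node KPX: KP={A,C} ∩ X={C} → {C} (+0)
site 1, node IKPX: I={G} ∪ KPX={C} → {C,G} (+1)
site 1, node HIKPX: H={G} ∩ IKPX={C,G} → {G} (+0)
site 2, node KP: K={T} ∪ P={C} → {C,T} (+1)
site 2, node KPX: KP={C,T} ∪ X={G} → {C,G,T} (+1)
site 2, node IKPX: I={G} ∩ KPX={C,G,T} → {G} (+0)
site 2, node HIKPX: H={G} ∩ IKPX={G} → {G} (+0)
site 3, node KP: K={T} ∪ P={G} → {G,T} (+1)
site 3, node KPX: KP={G,T} ∩ X={G} → {G} (+0)
site 3, node IKPX: I={A} ∪ KPX={G} → {A,G} (+1)
site 3, node HIKPX: H={C} ∪ IKPX={A,G} → {A,C,G} (+1)
site 4, node KP: K={T} ∪ P={A} → {A,T} (+1)
site 4, node KPX: KP={A,T} ∪ X={G} → {A,G,T} (+1)
site 4, node IKPX: I={G} ∩ KPX={A,G,T} → {G} (+0)
site 4, node HIKPX: H={C} ∪ IKPX={G} → {C,G} (+1)
site 5, node KP: K={C} ∪ P={T} → {C,T} (+1)
site 5, node KPX: KP={C,T} ∩ X={C} → {C} (+0)
site 5, node IKPX: I={A} ∪ KPX={C} → {A,C} (+1)
site 5, node HIKPX: H={A} ∩ IKPX={A,C} → {A} (+0)
site 6, node KP: K={G} ∩ P={G} → {G} (+0)
site 6, node KPX: KP={G} ∩ X={G} → {G} (+0)
site 6, node IKPX: I={G} ∩ KPX={G} → {G} (+0)
site 6, node HIKPX: H={A} ∪ IKPX={G} → {A,G} (+1)
per-site changes: [2, 2, 2, 3, 3, 2, 1]; total = 15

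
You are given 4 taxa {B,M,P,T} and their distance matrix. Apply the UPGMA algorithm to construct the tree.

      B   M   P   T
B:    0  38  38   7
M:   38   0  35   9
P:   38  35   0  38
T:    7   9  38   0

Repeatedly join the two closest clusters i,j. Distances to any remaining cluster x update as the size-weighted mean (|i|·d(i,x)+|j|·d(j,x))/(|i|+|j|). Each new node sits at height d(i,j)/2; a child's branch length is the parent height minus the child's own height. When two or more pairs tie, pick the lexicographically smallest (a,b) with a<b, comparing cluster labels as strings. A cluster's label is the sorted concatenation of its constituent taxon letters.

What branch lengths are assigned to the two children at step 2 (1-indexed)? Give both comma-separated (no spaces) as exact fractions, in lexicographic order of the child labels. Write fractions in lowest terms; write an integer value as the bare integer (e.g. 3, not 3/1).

33/4,47/4

1. join B+T (d=7) ⇒ BT; edges |B|=7/2, |T|=7/2
  updated: d(BT,M)=47/2, d(BT,P)=38
2. join BT+M (d=47/2) ⇒ BMT; edges |BT|=33/4, |M|=47/4
  updated: d(BMT,P)=37
3. join BMT+P (d=37) ⇒ BMPT; edges |BMT|=27/4, |P|=37/2
final tree: (((B:7/2,T:7/2):33/4,M:47/4):27/4,P:37/2)
total length: 209/4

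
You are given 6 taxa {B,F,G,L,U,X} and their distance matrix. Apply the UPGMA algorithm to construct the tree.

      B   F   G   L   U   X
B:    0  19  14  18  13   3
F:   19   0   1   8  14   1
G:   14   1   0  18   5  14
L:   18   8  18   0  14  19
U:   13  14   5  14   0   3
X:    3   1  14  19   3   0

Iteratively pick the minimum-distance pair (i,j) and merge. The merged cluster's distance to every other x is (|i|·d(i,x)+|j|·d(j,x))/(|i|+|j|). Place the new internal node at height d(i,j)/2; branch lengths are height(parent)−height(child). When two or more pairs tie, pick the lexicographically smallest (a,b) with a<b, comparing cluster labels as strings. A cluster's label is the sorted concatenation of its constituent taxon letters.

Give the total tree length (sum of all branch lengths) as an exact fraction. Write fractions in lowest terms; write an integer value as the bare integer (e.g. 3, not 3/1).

1619/60

step 1: merge (F,G) at d=1; branch lengths F→1/2, G→1/2; new cluster FG
  updated: d(B,FG)=33/2, d(FG,L)=13, d(FG,U)=19/2, d(FG,X)=15/2
step 2: merge (B,X) at d=3; branch lengths B→3/2, X→3/2; new cluster BX
  updated: d(BX,FG)=12, d(BX,L)=37/2, d(BX,U)=8
step 3: merge (BX,U) at d=8; branch lengths BX→5/2, U→4; new cluster BUX
  updated: d(BUX,FG)=67/6, d(BUX,L)=17
step 4: merge (BUX,FG) at d=67/6; branch lengths BUX→19/12, FG→61/12; new cluster BFGUX
  updated: d(BFGUX,L)=77/5
step 5: merge (BFGUX,L) at d=77/5; branch lengths BFGUX→127/60, L→77/10; new cluster BFGLUX
final tree: ((((B:3/2,X:3/2):5/2,U:4):19/12,(F:1/2,G:1/2):61/12):127/60,L:77/10)
total length: 1619/60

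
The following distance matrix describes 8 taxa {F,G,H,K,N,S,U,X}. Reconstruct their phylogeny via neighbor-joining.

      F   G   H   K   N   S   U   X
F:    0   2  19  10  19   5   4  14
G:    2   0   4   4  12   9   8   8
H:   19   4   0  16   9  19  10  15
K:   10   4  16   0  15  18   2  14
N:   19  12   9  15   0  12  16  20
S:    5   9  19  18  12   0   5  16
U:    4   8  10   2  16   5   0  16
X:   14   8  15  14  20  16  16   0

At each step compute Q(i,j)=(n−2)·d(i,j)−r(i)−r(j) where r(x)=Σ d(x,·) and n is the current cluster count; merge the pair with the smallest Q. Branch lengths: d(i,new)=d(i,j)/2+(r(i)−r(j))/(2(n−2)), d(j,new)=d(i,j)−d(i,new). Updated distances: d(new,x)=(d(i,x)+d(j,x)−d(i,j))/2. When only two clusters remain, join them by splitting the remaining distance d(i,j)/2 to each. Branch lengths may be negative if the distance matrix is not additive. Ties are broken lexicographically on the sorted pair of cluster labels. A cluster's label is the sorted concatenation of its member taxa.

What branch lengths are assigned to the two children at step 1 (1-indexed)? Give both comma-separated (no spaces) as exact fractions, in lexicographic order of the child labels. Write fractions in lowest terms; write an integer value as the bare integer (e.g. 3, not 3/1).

1. join H+N (d=9, Q=-141) ⇒ HN; edges |H|=43/12, |N|=65/12
  updated: d(F,HN)=29/2, d(G,HN)=7/2, d(HN,K)=11, d(HN,S)=11, d(HN,U)=17/2, d(HN,X)=13
2. join K+U (d=2, Q=-185/2) ⇒ KU; edges |K|=51/20, |U|=-11/20
  updated: d(F,KU)=6, d(G,KU)=5, d(HN,KU)=35/4, d(KU,S)=21/2, d(KU,X)=14
3. join F+S (d=5, Q=-73) ⇒ FS; edges |F|=5/4, |S|=15/4
  updated: d(FS,G)=3, d(FS,HN)=41/4, d(FS,KU)=23/4, d(FS,X)=25/2
4. join FS+KU (d=23/4, Q=-191/4) ⇒ FKSU; edges |FS|=61/24, |KU|=77/24
  updated: d(FKSU,G)=9/8, d(FKSU,HN)=53/8, d(FKSU,X)=83/8
5. join FKSU+X (d=83/8, Q=-115/4) ⇒ FKSUX; edges |FKSU|=15/8, |X|=17/2
  updated: d(FKSUX,G)=-5/8, d(FKSUX,HN)=37/8
6. join FKSUX+G (d=-5/8, Q=-15/2) ⇒ FGKSUX; edges |FKSUX|=1/4, |G|=-7/8
  updated: d(FGKSUX,HN)=35/8
7. join FGKSUX+HN (d=35/8) ⇒ FGHKNSUX; edges |FGKSUX|=35/16, |HN|=35/16
final tree: (((((F:5/4,S:15/4):61/24,(K:51/20,U:-11/20):77/24):15/8,X:17/2):1/4,G:-7/8):35/16,(H:43/12,N:65/12):35/16)
total length: 287/8

43/12,65/12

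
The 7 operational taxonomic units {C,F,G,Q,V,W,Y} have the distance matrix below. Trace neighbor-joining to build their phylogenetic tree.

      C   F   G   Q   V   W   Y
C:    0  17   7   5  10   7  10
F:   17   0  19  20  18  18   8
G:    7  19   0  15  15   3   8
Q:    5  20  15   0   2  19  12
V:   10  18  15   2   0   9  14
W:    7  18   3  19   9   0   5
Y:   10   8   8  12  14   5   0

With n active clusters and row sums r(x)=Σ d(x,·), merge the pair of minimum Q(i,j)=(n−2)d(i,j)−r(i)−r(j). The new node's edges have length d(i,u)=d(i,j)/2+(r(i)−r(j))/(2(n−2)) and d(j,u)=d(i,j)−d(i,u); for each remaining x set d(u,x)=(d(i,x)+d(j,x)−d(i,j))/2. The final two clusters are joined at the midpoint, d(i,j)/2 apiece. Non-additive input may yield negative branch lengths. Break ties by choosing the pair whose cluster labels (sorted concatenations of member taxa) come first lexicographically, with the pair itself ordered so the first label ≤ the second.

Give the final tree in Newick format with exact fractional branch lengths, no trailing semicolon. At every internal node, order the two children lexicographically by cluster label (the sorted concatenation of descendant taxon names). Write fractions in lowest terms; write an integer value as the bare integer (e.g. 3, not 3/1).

((((C:5/6,(Q:3/2,V:1/2):17/3):11/4,(F:69/8,Y:-5/8):17/4):11/4,G:17/8):7/16,W:7/16)

iteration 1: select Q,V (d=2, Q=-131); attach at lengths (3/2, 1/2); label the merged cluster QV
  updated: d(C,QV)=13/2, d(F,QV)=18, d(G,QV)=14, d(QV,W)=13, d(QV,Y)=12
iteration 2: select F,Y (d=8, Q=-91); attach at lengths (69/8, -5/8); label the merged cluster FY
  updated: d(C,FY)=19/2, d(FY,G)=19/2, d(FY,QV)=11, d(FY,W)=15/2
iteration 3: select C,QV (d=13/2, Q=-55); attach at lengths (5/6, 17/3); label the merged cluster CQV
  updated: d(CQV,FY)=7, d(CQV,G)=29/4, d(CQV,W)=27/4
iteration 4: select CQV,FY (d=7, Q=-31); attach at lengths (11/4, 17/4); label the merged cluster CFQVY
  updated: d(CFQVY,G)=39/8, d(CFQVY,W)=29/8
iteration 5: select CFQVY,G (d=39/8, Q=-23/2); attach at lengths (11/4, 17/8); label the merged cluster CFGQVY
  updated: d(CFGQVY,W)=7/8
iteration 6: select CFGQVY,W (d=7/8); attach at lengths (7/16, 7/16); label the merged cluster CFGQVWY
final tree: ((((C:5/6,(Q:3/2,V:1/2):17/3):11/4,(F:69/8,Y:-5/8):17/4):11/4,G:17/8):7/16,W:7/16)
total length: 117/4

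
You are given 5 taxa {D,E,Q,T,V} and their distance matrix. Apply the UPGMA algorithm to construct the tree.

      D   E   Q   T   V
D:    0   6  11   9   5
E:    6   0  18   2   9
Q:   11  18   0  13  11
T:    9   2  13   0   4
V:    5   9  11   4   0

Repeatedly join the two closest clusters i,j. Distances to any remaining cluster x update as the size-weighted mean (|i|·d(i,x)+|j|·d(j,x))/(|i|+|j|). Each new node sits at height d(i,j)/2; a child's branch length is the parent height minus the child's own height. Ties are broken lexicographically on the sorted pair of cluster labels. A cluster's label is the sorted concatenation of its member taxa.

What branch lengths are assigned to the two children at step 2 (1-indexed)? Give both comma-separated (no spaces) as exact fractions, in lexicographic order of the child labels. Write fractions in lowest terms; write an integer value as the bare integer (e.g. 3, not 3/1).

step 1: merge (E,T) at d=2; branch lengths E→1, T→1; new cluster ET
  updated: d(D,ET)=15/2, d(ET,Q)=31/2, d(ET,V)=13/2
step 2: merge (D,V) at d=5; branch lengths D→5/2, V→5/2; new cluster DV
  updated: d(DV,ET)=7, d(DV,Q)=11
step 3: merge (DV,ET) at d=7; branch lengths DV→1, ET→5/2; new cluster DETV
  updated: d(DETV,Q)=53/4
step 4: merge (DETV,Q) at d=53/4; branch lengths DETV→25/8, Q→53/8; new cluster DEQTV
final tree: (((D:5/2,V:5/2):1,(E:1,T:1):5/2):25/8,Q:53/8)
total length: 81/4

5/2,5/2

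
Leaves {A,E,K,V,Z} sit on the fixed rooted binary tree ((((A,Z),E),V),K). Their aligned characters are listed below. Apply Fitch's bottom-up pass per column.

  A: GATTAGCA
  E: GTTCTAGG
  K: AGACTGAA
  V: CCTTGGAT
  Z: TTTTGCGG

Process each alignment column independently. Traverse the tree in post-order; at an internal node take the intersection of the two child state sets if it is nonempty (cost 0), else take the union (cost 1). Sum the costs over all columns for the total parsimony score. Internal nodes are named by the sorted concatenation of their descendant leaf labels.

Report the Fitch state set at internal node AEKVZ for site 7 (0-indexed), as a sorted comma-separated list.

A,G,T

[col 0] AZ: children A:{G}, Z:{T} ∪→ {G,T}; cost 1
[col 0] AEZ: children AZ:{G,T}, E:{G} ∩→ {G}; cost 0
[col 0] AEVZ: children AEZ:{G}, V:{C} ∪→ {C,G}; cost 1
[col 0] AEKVZ: children AEVZ:{C,G}, K:{A} ∪→ {A,C,G}; cost 1
[col 1] AZ: children A:{A}, Z:{T} ∪→ {A,T}; cost 1
[col 1] AEZ: children AZ:{A,T}, E:{T} ∩→ {T}; cost 0
[col 1] AEVZ: children AEZ:{T}, V:{C} ∪→ {C,T}; cost 1
[col 1] AEKVZ: children AEVZ:{C,T}, K:{G} ∪→ {C,G,T}; cost 1
[col 2] AZ: children A:{T}, Z:{T} ∩→ {T}; cost 0
[col 2] AEZ: children AZ:{T}, E:{T} ∩→ {T}; cost 0
[col 2] AEVZ: children AEZ:{T}, V:{T} ∩→ {T}; cost 0
[col 2] AEKVZ: children AEVZ:{T}, K:{A} ∪→ {A,T}; cost 1
[col 3] AZ: children A:{T}, Z:{T} ∩→ {T}; cost 0
[col 3] AEZ: children AZ:{T}, E:{C} ∪→ {C,T}; cost 1
[col 3] AEVZ: children AEZ:{C,T}, V:{T} ∩→ {T}; cost 0
[col 3] AEKVZ: children AEVZ:{T}, K:{C} ∪→ {C,T}; cost 1
[col 4] AZ: children A:{A}, Z:{G} ∪→ {A,G}; cost 1
[col 4] AEZ: children AZ:{A,G}, E:{T} ∪→ {A,G,T}; cost 1
[col 4] AEVZ: children AEZ:{A,G,T}, V:{G} ∩→ {G}; cost 0
[col 4] AEKVZ: children AEVZ:{G}, K:{T} ∪→ {G,T}; cost 1
[col 5] AZ: children A:{G}, Z:{C} ∪→ {C,G}; cost 1
[col 5] AEZ: children AZ:{C,G}, E:{A} ∪→ {A,C,G}; cost 1
[col 5] AEVZ: children AEZ:{A,C,G}, V:{G} ∩→ {G}; cost 0
[col 5] AEKVZ: children AEVZ:{G}, K:{G} ∩→ {G}; cost 0
[col 6] AZ: children A:{C}, Z:{G} ∪→ {C,G}; cost 1
[col 6] AEZ: children AZ:{C,G}, E:{G} ∩→ {G}; cost 0
[col 6] AEVZ: children AEZ:{G}, V:{A} ∪→ {A,G}; cost 1
[col 6] AEKVZ: children AEVZ:{A,G}, K:{A} ∩→ {A}; cost 0
[col 7] AZ: children A:{A}, Z:{G} ∪→ {A,G}; cost 1
[col 7] AEZ: children AZ:{A,G}, E:{G} ∩→ {G}; cost 0
[col 7] AEVZ: children AEZ:{G}, V:{T} ∪→ {G,T}; cost 1
[col 7] AEKVZ: children AEVZ:{G,T}, K:{A} ∪→ {A,G,T}; cost 1
per-site changes: [3, 3, 1, 2, 3, 2, 2, 3]; total = 19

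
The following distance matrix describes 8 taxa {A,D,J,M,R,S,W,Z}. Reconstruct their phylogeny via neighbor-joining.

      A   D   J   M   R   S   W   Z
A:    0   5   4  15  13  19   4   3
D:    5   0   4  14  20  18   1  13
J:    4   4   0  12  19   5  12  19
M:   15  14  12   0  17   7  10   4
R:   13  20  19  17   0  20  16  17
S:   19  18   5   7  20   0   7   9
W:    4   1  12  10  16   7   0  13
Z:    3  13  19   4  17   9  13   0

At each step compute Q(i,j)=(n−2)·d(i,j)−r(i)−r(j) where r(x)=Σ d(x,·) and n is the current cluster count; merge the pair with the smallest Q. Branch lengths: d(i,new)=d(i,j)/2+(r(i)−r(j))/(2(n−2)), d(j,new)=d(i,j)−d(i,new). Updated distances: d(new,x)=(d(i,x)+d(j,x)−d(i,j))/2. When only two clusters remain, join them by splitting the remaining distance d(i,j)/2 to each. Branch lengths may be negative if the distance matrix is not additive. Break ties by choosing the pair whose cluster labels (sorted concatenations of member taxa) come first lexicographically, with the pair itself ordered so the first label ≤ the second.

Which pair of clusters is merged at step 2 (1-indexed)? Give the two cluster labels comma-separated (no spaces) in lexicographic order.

iteration 1: select M,Z (d=4, Q=-133); attach at lengths (25/12, 23/12); label the merged cluster MZ
  updated: d(A,MZ)=7, d(D,MZ)=23/2, d(J,MZ)=27/2, d(MZ,R)=15, d(MZ,S)=6, d(MZ,W)=19/2
iteration 2: select J,S (d=5, Q=-215/2); attach at lengths (3/4, 17/4); label the merged cluster JS
  updated: d(A,JS)=9, d(D,JS)=17/2, d(JS,MZ)=29/4, d(JS,R)=17, d(JS,W)=7
iteration 3: select D,W (d=1, Q=-159/2); attach at lengths (25/16, -9/16); label the merged cluster DW
  updated: d(A,DW)=4, d(DW,JS)=29/4, d(DW,MZ)=10, d(DW,R)=35/2
iteration 4: select A,DW (d=4, Q=-239/4); attach at lengths (25/24, 71/24); label the merged cluster ADW
  updated: d(ADW,JS)=49/8, d(ADW,MZ)=13/2, d(ADW,R)=53/4
iteration 5: select ADW,R (d=53/4, Q=-357/8); attach at lengths (57/32, 367/32); label the merged cluster ADRW
  updated: d(ADRW,JS)=79/16, d(ADRW,MZ)=33/8
iteration 6: select ADRW,JS (d=79/16, Q=-261/16); attach at lengths (29/32, 129/32); label the merged cluster ADJRSW
  updated: d(ADJRSW,MZ)=103/32
iteration 7: select ADJRSW,MZ (d=103/32); attach at lengths (103/64, 103/64); label the merged cluster ADJMRSWZ
final tree: ((((A:25/24,(D:25/16,W:-9/16):71/24):57/32,R:367/32):29/32,(J:3/4,S:17/4):129/32):103/64,(M:25/12,Z:23/12):103/64)
total length: 1133/32

J,S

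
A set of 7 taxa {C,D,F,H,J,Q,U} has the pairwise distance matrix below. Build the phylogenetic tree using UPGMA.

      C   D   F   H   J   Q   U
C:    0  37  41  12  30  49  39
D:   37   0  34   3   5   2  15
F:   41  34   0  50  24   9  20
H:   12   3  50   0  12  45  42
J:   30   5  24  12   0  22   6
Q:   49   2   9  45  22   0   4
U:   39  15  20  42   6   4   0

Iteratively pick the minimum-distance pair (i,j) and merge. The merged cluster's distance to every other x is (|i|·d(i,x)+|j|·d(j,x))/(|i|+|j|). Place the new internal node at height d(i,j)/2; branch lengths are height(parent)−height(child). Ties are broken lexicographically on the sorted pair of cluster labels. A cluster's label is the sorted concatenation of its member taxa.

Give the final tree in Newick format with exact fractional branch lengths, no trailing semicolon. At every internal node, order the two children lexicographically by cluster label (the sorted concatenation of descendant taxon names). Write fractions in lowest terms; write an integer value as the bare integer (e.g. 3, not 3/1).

iteration 1: select D,Q (d=2); attach at lengths (1, 1); label the merged cluster DQ
  updated: d(C,DQ)=43, d(DQ,F)=43/2, d(DQ,H)=24, d(DQ,J)=27/2, d(DQ,U)=19/2
iteration 2: select J,U (d=6); attach at lengths (3, 3); label the merged cluster JU
  updated: d(C,JU)=69/2, d(DQ,JU)=23/2, d(F,JU)=22, d(H,JU)=27
iteration 3: select DQ,JU (d=23/2); attach at lengths (19/4, 11/4); label the merged cluster DJQU
  updated: d(C,DJQU)=155/4, d(DJQU,F)=87/4, d(DJQU,H)=51/2
iteration 4: select C,H (d=12); attach at lengths (6, 6); label the merged cluster CH
  updated: d(CH,DJQU)=257/8, d(CH,F)=91/2
iteration 5: select DJQU,F (d=87/4); attach at lengths (41/8, 87/8); label the merged cluster DFJQU
  updated: d(CH,DFJQU)=174/5
iteration 6: select CH,DFJQU (d=174/5); attach at lengths (57/5, 261/40); label the merged cluster CDFHJQU
final tree: ((C:6,H:6):57/5,(((D:1,Q:1):19/4,(J:3,U:3):11/4):41/8,F:87/8):261/40)
total length: 2457/40

((C:6,H:6):57/5,(((D:1,Q:1):19/4,(J:3,U:3):11/4):41/8,F:87/8):261/40)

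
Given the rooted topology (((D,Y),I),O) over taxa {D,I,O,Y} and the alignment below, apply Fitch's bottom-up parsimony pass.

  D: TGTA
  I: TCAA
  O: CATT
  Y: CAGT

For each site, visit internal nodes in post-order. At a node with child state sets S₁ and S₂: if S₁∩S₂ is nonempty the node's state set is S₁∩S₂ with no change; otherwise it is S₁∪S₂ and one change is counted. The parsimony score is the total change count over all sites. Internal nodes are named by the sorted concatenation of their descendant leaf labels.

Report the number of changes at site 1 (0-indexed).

DY@0: {T} ∪ {C} = {C,T} (union, +1)
DIY@0: {C,T} ∩ {T} = {T} (intersection, +0)
DIOY@0: {T} ∪ {C} = {C,T} (union, +1)
DY@1: {G} ∪ {A} = {A,G} (union, +1)
DIY@1: {A,G} ∪ {C} = {A,C,G} (union, +1)
DIOY@1: {A,C,G} ∩ {A} = {A} (intersection, +0)
DY@2: {T} ∪ {G} = {G,T} (union, +1)
DIY@2: {G,T} ∪ {A} = {A,G,T} (union, +1)
DIOY@2: {A,G,T} ∩ {T} = {T} (intersection, +0)
DY@3: {A} ∪ {T} = {A,T} (union, +1)
DIY@3: {A,T} ∩ {A} = {A} (intersection, +0)
DIOY@3: {A} ∪ {T} = {A,T} (union, +1)
per-site changes: [2, 2, 2, 2]; total = 8

2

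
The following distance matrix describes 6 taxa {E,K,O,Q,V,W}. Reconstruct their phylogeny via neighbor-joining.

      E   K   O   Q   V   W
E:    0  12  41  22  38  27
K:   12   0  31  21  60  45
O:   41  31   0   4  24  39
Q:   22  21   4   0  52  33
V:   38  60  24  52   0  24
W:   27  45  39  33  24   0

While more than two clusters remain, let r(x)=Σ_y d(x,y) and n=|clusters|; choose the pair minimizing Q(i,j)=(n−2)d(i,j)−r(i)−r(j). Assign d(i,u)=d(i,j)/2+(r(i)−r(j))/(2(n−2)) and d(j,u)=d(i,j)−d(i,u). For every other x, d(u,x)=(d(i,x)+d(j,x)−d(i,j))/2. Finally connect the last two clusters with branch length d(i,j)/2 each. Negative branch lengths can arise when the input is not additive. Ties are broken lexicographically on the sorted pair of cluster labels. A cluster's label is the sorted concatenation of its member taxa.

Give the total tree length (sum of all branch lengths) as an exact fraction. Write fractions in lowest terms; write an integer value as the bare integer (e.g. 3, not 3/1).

593/8

step 1: merge (V,W) at d=24, Q=-270; branch lengths V→63/4, W→33/4; new cluster VW
  updated: d(E,VW)=41/2, d(K,VW)=81/2, d(O,VW)=39/2, d(Q,VW)=61/2
step 2: merge (E,K) at d=12, Q=-164; branch lengths E→9/2, K→15/2; new cluster EK
  updated: d(EK,O)=30, d(EK,Q)=31/2, d(EK,VW)=49/2
step 3: merge (EK,VW) at d=49/2, Q=-191/2; branch lengths EK→89/8, VW→107/8; new cluster EKVW
  updated: d(EKVW,O)=25/2, d(EKVW,Q)=43/4
step 4: merge (EKVW,O) at d=25/2, Q=-109/4; branch lengths EKVW→77/8, O→23/8; new cluster EKOVW
  updated: d(EKOVW,Q)=9/8
step 5: merge (EKOVW,Q) at d=9/8; branch lengths EKOVW→9/16, Q→9/16; new cluster EKOQVW
final tree: ((((E:9/2,K:15/2):89/8,(V:63/4,W:33/4):107/8):77/8,O:23/8):9/16,Q:9/16)
total length: 593/8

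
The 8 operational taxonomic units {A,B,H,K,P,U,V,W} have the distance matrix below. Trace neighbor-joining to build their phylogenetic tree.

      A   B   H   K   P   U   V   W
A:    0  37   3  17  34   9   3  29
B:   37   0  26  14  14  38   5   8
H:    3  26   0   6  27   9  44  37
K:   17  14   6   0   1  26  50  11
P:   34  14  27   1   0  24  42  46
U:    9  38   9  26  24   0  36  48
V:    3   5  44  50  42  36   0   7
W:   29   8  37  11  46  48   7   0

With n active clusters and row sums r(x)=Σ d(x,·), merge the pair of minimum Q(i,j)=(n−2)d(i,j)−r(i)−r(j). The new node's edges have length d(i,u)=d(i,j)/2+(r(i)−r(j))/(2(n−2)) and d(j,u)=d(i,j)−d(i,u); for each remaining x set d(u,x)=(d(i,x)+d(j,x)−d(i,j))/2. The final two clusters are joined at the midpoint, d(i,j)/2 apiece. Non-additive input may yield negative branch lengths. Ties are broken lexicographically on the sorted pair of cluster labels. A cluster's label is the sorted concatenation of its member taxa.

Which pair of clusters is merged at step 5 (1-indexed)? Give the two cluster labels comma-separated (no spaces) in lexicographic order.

A,U

1. join V+W (d=7, Q=-331) ⇒ VW; edges |V|=43/12, |W|=41/12
  updated: d(A,VW)=25/2, d(B,VW)=3, d(H,VW)=37, d(K,VW)=27, d(P,VW)=81/2, d(U,VW)=77/2
2. join B+VW (d=3, Q=-551/2) ⇒ BVW; edges |B|=-23/20, |VW|=83/20
  updated: d(A,BVW)=93/4, d(BVW,H)=30, d(BVW,K)=19, d(BVW,P)=103/4, d(BVW,U)=147/4
3. join K+P (d=1, Q=-707/4) ⇒ KP; edges |K|=-155/32, |P|=187/32
  updated: d(A,KP)=25, d(BVW,KP)=175/8, d(H,KP)=16, d(KP,U)=49/2
4. join BVW+KP (d=175/8, Q=-1069/8) ⇒ BKPVW; edges |BVW|=721/48, |KP|=329/48
  updated: d(A,BKPVW)=211/16, d(BKPVW,H)=193/16, d(BKPVW,U)=315/16
5. join A+U (d=9, Q=-359/8) ⇒ AU; edges |A|=11/8, |U|=61/8
  updated: d(AU,BKPVW)=191/16, d(AU,H)=3/2
6. join AU+BKPVW (d=191/16, Q=-51/2) ⇒ ABKPUVW; edges |AU|=11/16, |BKPVW|=45/4
  updated: d(ABKPUVW,H)=13/16
7. join ABKPUVW+H (d=13/16) ⇒ ABHKPUVW; edges |ABKPUVW|=13/32, |H|=13/32
final tree: (((A:11/8,U:61/8):11/16,((B:-23/20,(V:43/12,W:41/12):83/20):721/48,(K:-155/32,P:187/32):329/48):45/4):13/32,H:13/32)
total length: 437/8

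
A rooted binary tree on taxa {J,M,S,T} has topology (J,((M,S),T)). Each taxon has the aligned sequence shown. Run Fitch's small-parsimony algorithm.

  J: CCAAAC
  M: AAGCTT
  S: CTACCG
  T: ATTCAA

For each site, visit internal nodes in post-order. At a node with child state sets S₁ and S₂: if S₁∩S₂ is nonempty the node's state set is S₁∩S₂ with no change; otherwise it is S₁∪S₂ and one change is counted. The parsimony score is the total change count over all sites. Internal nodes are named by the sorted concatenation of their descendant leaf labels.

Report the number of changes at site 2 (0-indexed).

2

MS@0: {A} ∪ {C} = {A,C} (union, +1)
MST@0: {A,C} ∩ {A} = {A} (intersection, +0)
JMST@0: {C} ∪ {A} = {A,C} (union, +1)
MS@1: {A} ∪ {T} = {A,T} (union, +1)
MST@1: {A,T} ∩ {T} = {T} (intersection, +0)
JMST@1: {C} ∪ {T} = {C,T} (union, +1)
MS@2: {G} ∪ {A} = {A,G} (union, +1)
MST@2: {A,G} ∪ {T} = {A,G,T} (union, +1)
JMST@2: {A} ∩ {A,G,T} = {A} (intersection, +0)
MS@3: {C} ∩ {C} = {C} (intersection, +0)
MST@3: {C} ∩ {C} = {C} (intersection, +0)
JMST@3: {A} ∪ {C} = {A,C} (union, +1)
MS@4: {T} ∪ {C} = {C,T} (union, +1)
MST@4: {C,T} ∪ {A} = {A,C,T} (union, +1)
JMST@4: {A} ∩ {A,C,T} = {A} (intersection, +0)
MS@5: {T} ∪ {G} = {G,T} (union, +1)
MST@5: {G,T} ∪ {A} = {A,G,T} (union, +1)
JMST@5: {C} ∪ {A,G,T} = {A,C,G,T} (union, +1)
per-site changes: [2, 2, 2, 1, 2, 3]; total = 12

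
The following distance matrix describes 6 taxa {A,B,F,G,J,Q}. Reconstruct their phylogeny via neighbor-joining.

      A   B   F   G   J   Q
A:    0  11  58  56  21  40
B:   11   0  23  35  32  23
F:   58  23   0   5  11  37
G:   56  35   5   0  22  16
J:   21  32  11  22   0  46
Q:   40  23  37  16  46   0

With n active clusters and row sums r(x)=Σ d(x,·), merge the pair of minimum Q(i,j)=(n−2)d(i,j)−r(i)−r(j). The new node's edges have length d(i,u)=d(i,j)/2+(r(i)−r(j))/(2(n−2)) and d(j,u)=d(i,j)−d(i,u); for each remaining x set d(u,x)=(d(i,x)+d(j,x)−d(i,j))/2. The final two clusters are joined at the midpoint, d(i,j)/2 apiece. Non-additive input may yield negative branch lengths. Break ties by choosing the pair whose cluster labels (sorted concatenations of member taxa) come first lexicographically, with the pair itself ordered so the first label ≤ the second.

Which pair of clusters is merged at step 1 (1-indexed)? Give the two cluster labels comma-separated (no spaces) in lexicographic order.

A,B

step 1: merge (A,B) at d=11, Q=-266; branch lengths A→53/4, B→-9/4; new cluster AB
  updated: d(AB,F)=35, d(AB,G)=40, d(AB,J)=21, d(AB,Q)=26
step 2: merge (AB,Q) at d=26, Q=-169; branch lengths AB→25/2, Q→27/2; new cluster ABQ
  updated: d(ABQ,F)=23, d(ABQ,G)=15, d(ABQ,J)=41/2
step 3: merge (ABQ,J) at d=41/2, Q=-71; branch lengths ABQ→23/2, J→9; new cluster ABJQ
  updated: d(ABJQ,F)=27/4, d(ABJQ,G)=33/4
step 4: merge (ABJQ,F) at d=27/4, Q=-20; branch lengths ABJQ→5, F→7/4; new cluster ABFJQ
  updated: d(ABFJQ,G)=13/4
step 5: merge (ABFJQ,G) at d=13/4; branch lengths ABFJQ→13/8, G→13/8; new cluster ABFGJQ
final tree: (((((A:53/4,B:-9/4):25/2,Q:27/2):23/2,J:9):5,F:7/4):13/8,G:13/8)
total length: 135/2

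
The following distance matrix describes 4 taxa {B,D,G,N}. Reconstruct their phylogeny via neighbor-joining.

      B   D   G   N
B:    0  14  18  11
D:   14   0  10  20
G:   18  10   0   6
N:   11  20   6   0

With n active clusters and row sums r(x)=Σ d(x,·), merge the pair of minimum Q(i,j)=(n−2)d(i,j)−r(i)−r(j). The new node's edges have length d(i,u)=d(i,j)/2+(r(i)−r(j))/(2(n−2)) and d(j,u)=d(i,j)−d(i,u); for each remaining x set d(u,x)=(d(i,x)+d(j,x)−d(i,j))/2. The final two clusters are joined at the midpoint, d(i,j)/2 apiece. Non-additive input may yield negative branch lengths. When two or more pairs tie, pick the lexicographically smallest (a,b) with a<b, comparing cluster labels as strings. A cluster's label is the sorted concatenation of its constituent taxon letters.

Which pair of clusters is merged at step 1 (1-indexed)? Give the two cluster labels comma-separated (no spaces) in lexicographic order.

B,D

step 1: merge (B,D) at d=14, Q=-59; branch lengths B→27/4, D→29/4; new cluster BD
  updated: d(BD,G)=7, d(BD,N)=17/2
step 2: merge (BD,G) at d=7, Q=-43/2; branch lengths BD→19/4, G→9/4; new cluster BDG
  updated: d(BDG,N)=15/4
step 3: merge (BDG,N) at d=15/4; branch lengths BDG→15/8, N→15/8; new cluster BDGN
final tree: (((B:27/4,D:29/4):19/4,G:9/4):15/8,N:15/8)
total length: 99/4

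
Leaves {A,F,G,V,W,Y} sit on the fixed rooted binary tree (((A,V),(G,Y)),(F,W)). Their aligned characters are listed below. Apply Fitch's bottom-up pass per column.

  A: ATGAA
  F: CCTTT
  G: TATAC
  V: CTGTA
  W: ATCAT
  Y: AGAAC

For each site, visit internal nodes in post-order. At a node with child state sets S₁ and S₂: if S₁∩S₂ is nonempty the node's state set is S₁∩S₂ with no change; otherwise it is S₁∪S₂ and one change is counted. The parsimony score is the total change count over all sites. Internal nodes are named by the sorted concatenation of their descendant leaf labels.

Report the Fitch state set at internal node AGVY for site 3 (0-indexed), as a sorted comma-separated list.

A

AV@0: {A} ∪ {C} = {A,C} (union, +1)
GY@0: {T} ∪ {A} = {A,T} (union, +1)
AGVY@0: {A,C} ∩ {A,T} = {A} (intersection, +0)
FW@0: {C} ∪ {A} = {A,C} (union, +1)
AFGVWY@0: {A} ∩ {A,C} = {A} (intersection, +0)
AV@1: {T} ∩ {T} = {T} (intersection, +0)
GY@1: {A} ∪ {G} = {A,G} (union, +1)
AGVY@1: {T} ∪ {A,G} = {A,G,T} (union, +1)
FW@1: {C} ∪ {T} = {C,T} (union, +1)
AFGVWY@1: {A,G,T} ∩ {C,T} = {T} (intersection, +0)
AV@2: {G} ∩ {G} = {G} (intersection, +0)
GY@2: {T} ∪ {A} = {A,T} (union, +1)
AGVY@2: {G} ∪ {A,T} = {A,G,T} (union, +1)
FW@2: {T} ∪ {C} = {C,T} (union, +1)
AFGVWY@2: {A,G,T} ∩ {C,T} = {T} (intersection, +0)
AV@3: {A} ∪ {T} = {A,T} (union, +1)
GY@3: {A} ∩ {A} = {A} (intersection, +0)
AGVY@3: {A,T} ∩ {A} = {A} (intersection, +0)
FW@3: {T} ∪ {A} = {A,T} (union, +1)
AFGVWY@3: {A} ∩ {A,T} = {A} (intersection, +0)
AV@4: {A} ∩ {A} = {A} (intersection, +0)
GY@4: {C} ∩ {C} = {C} (intersection, +0)
AGVY@4: {A} ∪ {C} = {A,C} (union, +1)
FW@4: {T} ∩ {T} = {T} (intersection, +0)
AFGVWY@4: {A,C} ∪ {T} = {A,C,T} (union, +1)
per-site changes: [3, 3, 3, 2, 2]; total = 13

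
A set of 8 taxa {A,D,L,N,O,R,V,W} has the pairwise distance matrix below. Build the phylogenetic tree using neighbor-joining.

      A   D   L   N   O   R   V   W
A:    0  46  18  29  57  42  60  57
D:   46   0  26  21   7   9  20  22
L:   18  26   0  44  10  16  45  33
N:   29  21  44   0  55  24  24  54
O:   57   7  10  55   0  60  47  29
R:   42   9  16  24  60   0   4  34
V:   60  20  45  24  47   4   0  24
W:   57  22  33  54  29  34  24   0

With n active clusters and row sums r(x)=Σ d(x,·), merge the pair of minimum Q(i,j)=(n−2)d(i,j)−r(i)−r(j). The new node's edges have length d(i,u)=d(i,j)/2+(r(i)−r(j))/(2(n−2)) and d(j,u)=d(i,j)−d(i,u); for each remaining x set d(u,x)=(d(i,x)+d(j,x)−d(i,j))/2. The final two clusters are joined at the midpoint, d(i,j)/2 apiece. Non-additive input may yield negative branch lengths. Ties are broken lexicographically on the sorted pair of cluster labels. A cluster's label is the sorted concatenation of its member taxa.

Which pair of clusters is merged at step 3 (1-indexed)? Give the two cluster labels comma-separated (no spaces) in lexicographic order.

R,V

1. join L+O (d=10, Q=-397) ⇒ LO; edges |L|=-13/12, |O|=133/12
  updated: d(A,LO)=65/2, d(D,LO)=23/2, d(LO,N)=89/2, d(LO,R)=33, d(LO,V)=41, d(LO,W)=26
2. join A+N (d=29, Q=-318) ⇒ AN; edges |A|=43/2, |N|=15/2
  updated: d(AN,D)=19, d(AN,LO)=24, d(AN,R)=37/2, d(AN,V)=55/2, d(AN,W)=41
3. join R+V (d=4, Q=-199) ⇒ RV; edges |R|=-1/4, |V|=17/4
  updated: d(AN,RV)=21, d(D,RV)=25/2, d(LO,RV)=35, d(RV,W)=27
4. join AN+RV (d=21, Q=-275/2) ⇒ ANRV; edges |AN|=145/12, |RV|=107/12
  updated: d(ANRV,D)=21/4, d(ANRV,LO)=19, d(ANRV,W)=47/2
5. join ANRV+D (d=21/4, Q=-76) ⇒ ADNRV; edges |ANRV|=39/8, |D|=3/8
  updated: d(ADNRV,LO)=101/8, d(ADNRV,W)=161/8
6. join ADNRV+LO (d=101/8, Q=-235/4) ⇒ ADLNORV; edges |ADNRV|=27/8, |LO|=37/4
  updated: d(ADLNORV,W)=67/4
7. join ADLNORV+W (d=67/4) ⇒ ADLNORVW; edges |ADLNORV|=67/8, |W|=67/8
final tree: (((((A:43/2,N:15/2):145/12,(R:-1/4,V:17/4):107/12):39/8,D:3/8):27/8,(L:-13/12,O:133/12):37/4):67/8,W:67/8)
total length: 789/8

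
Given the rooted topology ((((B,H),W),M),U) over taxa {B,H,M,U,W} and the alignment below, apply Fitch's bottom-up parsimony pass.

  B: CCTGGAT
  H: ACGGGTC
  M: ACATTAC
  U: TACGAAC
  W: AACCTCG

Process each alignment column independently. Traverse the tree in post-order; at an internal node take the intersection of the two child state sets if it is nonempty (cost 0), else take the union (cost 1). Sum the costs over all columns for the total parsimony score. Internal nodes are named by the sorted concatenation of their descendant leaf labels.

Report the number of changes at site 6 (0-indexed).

BH@0: {C} ∪ {A} = {A,C} (union, +1)
BHW@0: {A,C} ∩ {A} = {A} (intersection, +0)
BHMW@0: {A} ∩ {A} = {A} (intersection, +0)
BHMUW@0: {A} ∪ {T} = {A,T} (union, +1)
BH@1: {C} ∩ {C} = {C} (intersection, +0)
BHW@1: {C} ∪ {A} = {A,C} (union, +1)
BHMW@1: {A,C} ∩ {C} = {C} (intersection, +0)
BHMUW@1: {C} ∪ {A} = {A,C} (union, +1)
BH@2: {T} ∪ {G} = {G,T} (union, +1)
BHW@2: {G,T} ∪ {C} = {C,G,T} (union, +1)
BHMW@2: {C,G,T} ∪ {A} = {A,C,G,T} (union, +1)
BHMUW@2: {A,C,G,T} ∩ {C} = {C} (intersection, +0)
BH@3: {G} ∩ {G} = {G} (intersection, +0)
BHW@3: {G} ∪ {C} = {C,G} (union, +1)
BHMW@3: {C,G} ∪ {T} = {C,G,T} (union, +1)
BHMUW@3: {C,G,T} ∩ {G} = {G} (intersection, +0)
BH@4: {G} ∩ {G} = {G} (intersection, +0)
BHW@4: {G} ∪ {T} = {G,T} (union, +1)
BHMW@4: {G,T} ∩ {T} = {T} (intersection, +0)
BHMUW@4: {T} ∪ {A} = {A,T} (union, +1)
BH@5: {A} ∪ {T} = {A,T} (union, +1)
BHW@5: {A,T} ∪ {C} = {A,C,T} (union, +1)
BHMW@5: {A,C,T} ∩ {A} = {A} (intersection, +0)
BHMUW@5: {A} ∩ {A} = {A} (intersection, +0)
BH@6: {T} ∪ {C} = {C,T} (union, +1)
BHW@6: {C,T} ∪ {G} = {C,G,T} (union, +1)
BHMW@6: {C,G,T} ∩ {C} = {C} (intersection, +0)
BHMUW@6: {C} ∩ {C} = {C} (intersection, +0)
per-site changes: [2, 2, 3, 2, 2, 2, 2]; total = 15

2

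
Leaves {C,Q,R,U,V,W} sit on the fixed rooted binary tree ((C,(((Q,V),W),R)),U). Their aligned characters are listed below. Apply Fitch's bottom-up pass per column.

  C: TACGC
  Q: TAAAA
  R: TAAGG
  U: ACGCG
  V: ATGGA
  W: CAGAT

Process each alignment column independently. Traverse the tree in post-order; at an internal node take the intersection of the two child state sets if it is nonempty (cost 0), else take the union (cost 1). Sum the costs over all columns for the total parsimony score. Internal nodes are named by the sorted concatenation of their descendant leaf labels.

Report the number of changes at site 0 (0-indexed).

QV@0: {T} ∪ {A} = {A,T} (union, +1)
QVW@0: {A,T} ∪ {C} = {A,C,T} (union, +1)
QRVW@0: {A,C,T} ∩ {T} = {T} (intersection, +0)
CQRVW@0: {T} ∩ {T} = {T} (intersection, +0)
CQRUVW@0: {T} ∪ {A} = {A,T} (union, +1)
QV@1: {A} ∪ {T} = {A,T} (union, +1)
QVW@1: {A,T} ∩ {A} = {A} (intersection, +0)
QRVW@1: {A} ∩ {A} = {A} (intersection, +0)
CQRVW@1: {A} ∩ {A} = {A} (intersection, +0)
CQRUVW@1: {A} ∪ {C} = {A,C} (union, +1)
QV@2: {A} ∪ {G} = {A,G} (union, +1)
QVW@2: {A,G} ∩ {G} = {G} (intersection, +0)
QRVW@2: {G} ∪ {A} = {A,G} (union, +1)
CQRVW@2: {C} ∪ {A,G} = {A,C,G} (union, +1)
CQRUVW@2: {A,C,G} ∩ {G} = {G} (intersection, +0)
QV@3: {A} ∪ {G} = {A,G} (union, +1)
QVW@3: {A,G} ∩ {A} = {A} (intersection, +0)
QRVW@3: {A} ∪ {G} = {A,G} (union, +1)
CQRVW@3: {G} ∩ {A,G} = {G} (intersection, +0)
CQRUVW@3: {G} ∪ {C} = {C,G} (union, +1)
QV@4: {A} ∩ {A} = {A} (intersection, +0)
QVW@4: {A} ∪ {T} = {A,T} (union, +1)
QRVW@4: {A,T} ∪ {G} = {A,G,T} (union, +1)
CQRVW@4: {C} ∪ {A,G,T} = {A,C,G,T} (union, +1)
CQRUVW@4: {A,C,G,T} ∩ {G} = {G} (intersection, +0)
per-site changes: [3, 2, 3, 3, 3]; total = 14

3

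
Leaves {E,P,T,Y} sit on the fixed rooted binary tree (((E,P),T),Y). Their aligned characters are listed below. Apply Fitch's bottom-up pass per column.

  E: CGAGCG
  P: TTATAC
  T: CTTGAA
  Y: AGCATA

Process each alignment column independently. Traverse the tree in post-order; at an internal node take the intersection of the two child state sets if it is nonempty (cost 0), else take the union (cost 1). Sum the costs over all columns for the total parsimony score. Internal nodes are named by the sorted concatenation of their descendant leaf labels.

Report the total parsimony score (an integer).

site 0, node EP: E={C} ∪ P={T} → {C,T} (+1)
site 0, node EPT: EP={C,T} ∩ T={C} → {C} (+0)
site 0, node EPTY: EPT={C} ∪ Y={A} → {A,C} (+1)
site 1, node EP: E={G} ∪ P={T} → {G,T} (+1)
site 1, node EPT: EP={G,T} ∩ T={T} → {T} (+0)
site 1, node EPTY: EPT={T} ∪ Y={G} → {G,T} (+1)
site 2, node EP: E={A} ∩ P={A} → {A} (+0)
site 2, node EPT: EP={A} ∪ T={T} → {A,T} (+1)
site 2, node EPTY: EPT={A,T} ∪ Y={C} → {A,C,T} (+1)
site 3, node EP: E={G} ∪ P={T} → {G,T} (+1)
site 3, node EPT: EP={G,T} ∩ T={G} → {G} (+0)
site 3, node EPTY: EPT={G} ∪ Y={A} → {A,G} (+1)
site 4, node EP: E={C} ∪ P={A} → {A,C} (+1)
site 4, node EPT: EP={A,C} ∩ T={A} → {A} (+0)
site 4, node EPTY: EPT={A} ∪ Y={T} → {A,T} (+1)
site 5, node EP: E={G} ∪ P={C} → {C,G} (+1)
site 5, node EPT: EP={C,G} ∪ T={A} → {A,C,G} (+1)
site 5, node EPTY: EPT={A,C,G} ∩ Y={A} → {A} (+0)
per-site changes: [2, 2, 2, 2, 2, 2]; total = 12

12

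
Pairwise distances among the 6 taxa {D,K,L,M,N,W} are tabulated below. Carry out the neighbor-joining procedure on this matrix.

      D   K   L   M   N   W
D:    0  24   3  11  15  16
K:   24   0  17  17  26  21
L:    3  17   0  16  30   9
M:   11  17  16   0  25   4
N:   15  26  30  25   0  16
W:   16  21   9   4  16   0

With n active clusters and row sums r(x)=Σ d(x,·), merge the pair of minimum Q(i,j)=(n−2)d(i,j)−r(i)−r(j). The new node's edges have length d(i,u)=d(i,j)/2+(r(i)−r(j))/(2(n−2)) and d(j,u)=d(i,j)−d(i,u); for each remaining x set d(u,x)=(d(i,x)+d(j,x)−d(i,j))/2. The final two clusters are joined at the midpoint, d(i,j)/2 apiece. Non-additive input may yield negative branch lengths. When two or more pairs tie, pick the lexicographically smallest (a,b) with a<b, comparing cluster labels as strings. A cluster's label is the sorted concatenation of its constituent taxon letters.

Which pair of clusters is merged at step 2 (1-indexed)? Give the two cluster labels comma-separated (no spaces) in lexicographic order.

M,W

iteration 1: select D,L (d=3, Q=-132); attach at lengths (3/4, 9/4); label the merged cluster DL
  updated: d(DL,K)=19, d(DL,M)=12, d(DL,N)=21, d(DL,W)=11
iteration 2: select M,W (d=4, Q=-98); attach at lengths (3, 1); label the merged cluster MW
  updated: d(DL,MW)=19/2, d(K,MW)=17, d(MW,N)=37/2
iteration 3: select DL,MW (d=19/2, Q=-151/2); attach at lengths (47/8, 29/8); label the merged cluster DLMW
  updated: d(DLMW,K)=53/4, d(DLMW,N)=15
iteration 4: select DLMW,K (d=53/4, Q=-217/4); attach at lengths (9/8, 97/8); label the merged cluster DKLMW
  updated: d(DKLMW,N)=111/8
iteration 5: select DKLMW,N (d=111/8); attach at lengths (111/16, 111/16); label the merged cluster DKLMNW
final tree: ((((D:3/4,L:9/4):47/8,(M:3,W:1):29/8):9/8,K:97/8):111/16,N:111/16)
total length: 349/8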